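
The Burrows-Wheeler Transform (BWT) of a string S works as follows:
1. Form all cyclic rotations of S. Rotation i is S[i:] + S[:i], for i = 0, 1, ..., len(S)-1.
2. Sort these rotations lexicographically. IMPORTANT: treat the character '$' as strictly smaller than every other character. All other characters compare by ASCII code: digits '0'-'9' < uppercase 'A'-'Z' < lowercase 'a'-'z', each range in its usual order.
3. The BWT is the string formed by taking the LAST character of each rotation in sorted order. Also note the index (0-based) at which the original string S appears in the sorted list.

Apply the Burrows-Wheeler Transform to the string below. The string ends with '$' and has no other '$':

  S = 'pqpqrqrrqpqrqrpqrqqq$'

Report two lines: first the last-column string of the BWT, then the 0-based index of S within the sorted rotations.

Answer: q$rqqqrpqrrppprqrqqqq
1

Derivation:
All 21 rotations (rotation i = S[i:]+S[:i]):
  rot[0] = pqpqrqrrqpqrqrpqrqqq$
  rot[1] = qpqrqrrqpqrqrpqrqqq$p
  rot[2] = pqrqrrqpqrqrpqrqqq$pq
  rot[3] = qrqrrqpqrqrpqrqqq$pqp
  rot[4] = rqrrqpqrqrpqrqqq$pqpq
  rot[5] = qrrqpqrqrpqrqqq$pqpqr
  rot[6] = rrqpqrqrpqrqqq$pqpqrq
  rot[7] = rqpqrqrpqrqqq$pqpqrqr
  rot[8] = qpqrqrpqrqqq$pqpqrqrr
  rot[9] = pqrqrpqrqqq$pqpqrqrrq
  rot[10] = qrqrpqrqqq$pqpqrqrrqp
  rot[11] = rqrpqrqqq$pqpqrqrrqpq
  rot[12] = qrpqrqqq$pqpqrqrrqpqr
  rot[13] = rpqrqqq$pqpqrqrrqpqrq
  rot[14] = pqrqqq$pqpqrqrrqpqrqr
  rot[15] = qrqqq$pqpqrqrrqpqrqrp
  rot[16] = rqqq$pqpqrqrrqpqrqrpq
  rot[17] = qqq$pqpqrqrrqpqrqrpqr
  rot[18] = qq$pqpqrqrrqpqrqrpqrq
  rot[19] = q$pqpqrqrrqpqrqrpqrqq
  rot[20] = $pqpqrqrrqpqrqrpqrqqq
Sorted (with $ < everything):
  sorted[0] = $pqpqrqrrqpqrqrpqrqqq  (last char: 'q')
  sorted[1] = pqpqrqrrqpqrqrpqrqqq$  (last char: '$')
  sorted[2] = pqrqqq$pqpqrqrrqpqrqr  (last char: 'r')
  sorted[3] = pqrqrpqrqqq$pqpqrqrrq  (last char: 'q')
  sorted[4] = pqrqrrqpqrqrpqrqqq$pq  (last char: 'q')
  sorted[5] = q$pqpqrqrrqpqrqrpqrqq  (last char: 'q')
  sorted[6] = qpqrqrpqrqqq$pqpqrqrr  (last char: 'r')
  sorted[7] = qpqrqrrqpqrqrpqrqqq$p  (last char: 'p')
  sorted[8] = qq$pqpqrqrrqpqrqrpqrq  (last char: 'q')
  sorted[9] = qqq$pqpqrqrrqpqrqrpqr  (last char: 'r')
  sorted[10] = qrpqrqqq$pqpqrqrrqpqr  (last char: 'r')
  sorted[11] = qrqqq$pqpqrqrrqpqrqrp  (last char: 'p')
  sorted[12] = qrqrpqrqqq$pqpqrqrrqp  (last char: 'p')
  sorted[13] = qrqrrqpqrqrpqrqqq$pqp  (last char: 'p')
  sorted[14] = qrrqpqrqrpqrqqq$pqpqr  (last char: 'r')
  sorted[15] = rpqrqqq$pqpqrqrrqpqrq  (last char: 'q')
  sorted[16] = rqpqrqrpqrqqq$pqpqrqr  (last char: 'r')
  sorted[17] = rqqq$pqpqrqrrqpqrqrpq  (last char: 'q')
  sorted[18] = rqrpqrqqq$pqpqrqrrqpq  (last char: 'q')
  sorted[19] = rqrrqpqrqrpqrqqq$pqpq  (last char: 'q')
  sorted[20] = rrqpqrqrpqrqqq$pqpqrq  (last char: 'q')
Last column: q$rqqqrpqrrppprqrqqqq
Original string S is at sorted index 1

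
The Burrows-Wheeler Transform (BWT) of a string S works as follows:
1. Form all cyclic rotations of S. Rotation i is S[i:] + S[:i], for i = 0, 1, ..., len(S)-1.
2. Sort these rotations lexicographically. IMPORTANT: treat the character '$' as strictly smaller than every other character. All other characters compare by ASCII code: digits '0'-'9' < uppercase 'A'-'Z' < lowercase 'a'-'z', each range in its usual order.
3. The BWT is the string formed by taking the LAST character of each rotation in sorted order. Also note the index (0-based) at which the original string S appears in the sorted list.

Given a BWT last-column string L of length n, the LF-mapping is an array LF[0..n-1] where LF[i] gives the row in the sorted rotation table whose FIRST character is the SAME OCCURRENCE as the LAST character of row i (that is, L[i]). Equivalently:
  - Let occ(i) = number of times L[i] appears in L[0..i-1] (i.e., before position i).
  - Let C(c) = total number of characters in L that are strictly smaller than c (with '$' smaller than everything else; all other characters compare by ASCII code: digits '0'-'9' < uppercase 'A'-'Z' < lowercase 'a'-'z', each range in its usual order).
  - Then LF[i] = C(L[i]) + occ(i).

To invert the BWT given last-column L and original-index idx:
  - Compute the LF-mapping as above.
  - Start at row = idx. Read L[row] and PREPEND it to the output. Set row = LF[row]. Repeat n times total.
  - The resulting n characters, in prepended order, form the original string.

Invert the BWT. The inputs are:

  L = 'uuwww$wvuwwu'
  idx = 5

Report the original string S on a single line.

Answer: vwuwuwwwwuu$

Derivation:
LF mapping: 1 2 6 7 8 0 9 5 3 10 11 4
Walk LF starting at row 5, prepending L[row]:
  step 1: row=5, L[5]='$', prepend. Next row=LF[5]=0
  step 2: row=0, L[0]='u', prepend. Next row=LF[0]=1
  step 3: row=1, L[1]='u', prepend. Next row=LF[1]=2
  step 4: row=2, L[2]='w', prepend. Next row=LF[2]=6
  step 5: row=6, L[6]='w', prepend. Next row=LF[6]=9
  step 6: row=9, L[9]='w', prepend. Next row=LF[9]=10
  step 7: row=10, L[10]='w', prepend. Next row=LF[10]=11
  step 8: row=11, L[11]='u', prepend. Next row=LF[11]=4
  step 9: row=4, L[4]='w', prepend. Next row=LF[4]=8
  step 10: row=8, L[8]='u', prepend. Next row=LF[8]=3
  step 11: row=3, L[3]='w', prepend. Next row=LF[3]=7
  step 12: row=7, L[7]='v', prepend. Next row=LF[7]=5
Reversed output: vwuwuwwwwuu$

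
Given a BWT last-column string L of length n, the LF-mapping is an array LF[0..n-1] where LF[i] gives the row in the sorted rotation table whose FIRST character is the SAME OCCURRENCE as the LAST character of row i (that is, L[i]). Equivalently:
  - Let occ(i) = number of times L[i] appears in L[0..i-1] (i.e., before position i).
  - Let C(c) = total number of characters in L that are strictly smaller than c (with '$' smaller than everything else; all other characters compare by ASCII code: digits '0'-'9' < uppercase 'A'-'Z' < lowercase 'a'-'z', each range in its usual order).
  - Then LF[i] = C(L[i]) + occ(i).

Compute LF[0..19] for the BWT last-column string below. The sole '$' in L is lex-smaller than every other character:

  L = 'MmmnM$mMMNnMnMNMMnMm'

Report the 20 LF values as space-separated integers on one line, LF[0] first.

Answer: 1 12 13 16 2 0 14 3 4 10 17 5 18 6 11 7 8 19 9 15

Derivation:
Char counts: '$':1, 'M':9, 'N':2, 'm':4, 'n':4
C (first-col start): C('$')=0, C('M')=1, C('N')=10, C('m')=12, C('n')=16
L[0]='M': occ=0, LF[0]=C('M')+0=1+0=1
L[1]='m': occ=0, LF[1]=C('m')+0=12+0=12
L[2]='m': occ=1, LF[2]=C('m')+1=12+1=13
L[3]='n': occ=0, LF[3]=C('n')+0=16+0=16
L[4]='M': occ=1, LF[4]=C('M')+1=1+1=2
L[5]='$': occ=0, LF[5]=C('$')+0=0+0=0
L[6]='m': occ=2, LF[6]=C('m')+2=12+2=14
L[7]='M': occ=2, LF[7]=C('M')+2=1+2=3
L[8]='M': occ=3, LF[8]=C('M')+3=1+3=4
L[9]='N': occ=0, LF[9]=C('N')+0=10+0=10
L[10]='n': occ=1, LF[10]=C('n')+1=16+1=17
L[11]='M': occ=4, LF[11]=C('M')+4=1+4=5
L[12]='n': occ=2, LF[12]=C('n')+2=16+2=18
L[13]='M': occ=5, LF[13]=C('M')+5=1+5=6
L[14]='N': occ=1, LF[14]=C('N')+1=10+1=11
L[15]='M': occ=6, LF[15]=C('M')+6=1+6=7
L[16]='M': occ=7, LF[16]=C('M')+7=1+7=8
L[17]='n': occ=3, LF[17]=C('n')+3=16+3=19
L[18]='M': occ=8, LF[18]=C('M')+8=1+8=9
L[19]='m': occ=3, LF[19]=C('m')+3=12+3=15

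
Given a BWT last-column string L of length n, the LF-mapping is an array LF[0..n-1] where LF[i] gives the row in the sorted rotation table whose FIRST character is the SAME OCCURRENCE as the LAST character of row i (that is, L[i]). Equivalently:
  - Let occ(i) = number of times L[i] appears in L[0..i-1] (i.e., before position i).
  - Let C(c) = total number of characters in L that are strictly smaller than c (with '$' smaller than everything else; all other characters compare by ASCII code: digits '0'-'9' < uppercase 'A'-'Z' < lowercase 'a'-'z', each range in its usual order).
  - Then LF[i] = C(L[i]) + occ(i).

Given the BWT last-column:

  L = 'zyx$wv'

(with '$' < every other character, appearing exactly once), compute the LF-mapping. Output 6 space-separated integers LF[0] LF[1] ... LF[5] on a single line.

Answer: 5 4 3 0 2 1

Derivation:
Char counts: '$':1, 'v':1, 'w':1, 'x':1, 'y':1, 'z':1
C (first-col start): C('$')=0, C('v')=1, C('w')=2, C('x')=3, C('y')=4, C('z')=5
L[0]='z': occ=0, LF[0]=C('z')+0=5+0=5
L[1]='y': occ=0, LF[1]=C('y')+0=4+0=4
L[2]='x': occ=0, LF[2]=C('x')+0=3+0=3
L[3]='$': occ=0, LF[3]=C('$')+0=0+0=0
L[4]='w': occ=0, LF[4]=C('w')+0=2+0=2
L[5]='v': occ=0, LF[5]=C('v')+0=1+0=1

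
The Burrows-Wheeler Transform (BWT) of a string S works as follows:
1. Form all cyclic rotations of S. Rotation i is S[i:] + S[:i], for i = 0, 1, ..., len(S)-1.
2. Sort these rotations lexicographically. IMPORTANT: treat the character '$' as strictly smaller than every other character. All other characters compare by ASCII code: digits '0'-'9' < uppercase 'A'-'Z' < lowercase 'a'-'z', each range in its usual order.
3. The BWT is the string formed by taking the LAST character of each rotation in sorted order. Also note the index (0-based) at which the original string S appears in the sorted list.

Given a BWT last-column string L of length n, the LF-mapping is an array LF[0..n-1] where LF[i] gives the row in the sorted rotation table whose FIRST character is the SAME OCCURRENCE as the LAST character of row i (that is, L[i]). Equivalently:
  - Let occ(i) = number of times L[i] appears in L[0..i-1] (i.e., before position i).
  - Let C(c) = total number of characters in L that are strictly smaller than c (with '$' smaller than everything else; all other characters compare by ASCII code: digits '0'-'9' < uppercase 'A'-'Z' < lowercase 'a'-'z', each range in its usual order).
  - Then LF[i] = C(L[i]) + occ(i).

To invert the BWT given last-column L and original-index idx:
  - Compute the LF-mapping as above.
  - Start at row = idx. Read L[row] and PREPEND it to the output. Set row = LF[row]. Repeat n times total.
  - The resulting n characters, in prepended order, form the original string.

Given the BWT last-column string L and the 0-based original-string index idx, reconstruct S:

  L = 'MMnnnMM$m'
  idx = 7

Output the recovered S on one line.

Answer: nMmnMnMM$

Derivation:
LF mapping: 1 2 6 7 8 3 4 0 5
Walk LF starting at row 7, prepending L[row]:
  step 1: row=7, L[7]='$', prepend. Next row=LF[7]=0
  step 2: row=0, L[0]='M', prepend. Next row=LF[0]=1
  step 3: row=1, L[1]='M', prepend. Next row=LF[1]=2
  step 4: row=2, L[2]='n', prepend. Next row=LF[2]=6
  step 5: row=6, L[6]='M', prepend. Next row=LF[6]=4
  step 6: row=4, L[4]='n', prepend. Next row=LF[4]=8
  step 7: row=8, L[8]='m', prepend. Next row=LF[8]=5
  step 8: row=5, L[5]='M', prepend. Next row=LF[5]=3
  step 9: row=3, L[3]='n', prepend. Next row=LF[3]=7
Reversed output: nMmnMnMM$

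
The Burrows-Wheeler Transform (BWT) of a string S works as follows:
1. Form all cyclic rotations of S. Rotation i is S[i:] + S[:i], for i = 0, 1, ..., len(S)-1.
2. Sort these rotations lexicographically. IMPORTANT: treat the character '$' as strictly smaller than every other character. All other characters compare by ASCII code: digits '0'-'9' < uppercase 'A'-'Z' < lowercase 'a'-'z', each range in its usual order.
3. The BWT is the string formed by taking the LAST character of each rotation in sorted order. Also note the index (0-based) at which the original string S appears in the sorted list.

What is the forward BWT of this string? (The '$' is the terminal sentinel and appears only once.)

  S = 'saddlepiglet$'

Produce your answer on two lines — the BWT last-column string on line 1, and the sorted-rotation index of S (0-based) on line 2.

All 13 rotations (rotation i = S[i:]+S[:i]):
  rot[0] = saddlepiglet$
  rot[1] = addlepiglet$s
  rot[2] = ddlepiglet$sa
  rot[3] = dlepiglet$sad
  rot[4] = lepiglet$sadd
  rot[5] = epiglet$saddl
  rot[6] = piglet$saddle
  rot[7] = iglet$saddlep
  rot[8] = glet$saddlepi
  rot[9] = let$saddlepig
  rot[10] = et$saddlepigl
  rot[11] = t$saddlepigle
  rot[12] = $saddlepiglet
Sorted (with $ < everything):
  sorted[0] = $saddlepiglet  (last char: 't')
  sorted[1] = addlepiglet$s  (last char: 's')
  sorted[2] = ddlepiglet$sa  (last char: 'a')
  sorted[3] = dlepiglet$sad  (last char: 'd')
  sorted[4] = epiglet$saddl  (last char: 'l')
  sorted[5] = et$saddlepigl  (last char: 'l')
  sorted[6] = glet$saddlepi  (last char: 'i')
  sorted[7] = iglet$saddlep  (last char: 'p')
  sorted[8] = lepiglet$sadd  (last char: 'd')
  sorted[9] = let$saddlepig  (last char: 'g')
  sorted[10] = piglet$saddle  (last char: 'e')
  sorted[11] = saddlepiglet$  (last char: '$')
  sorted[12] = t$saddlepigle  (last char: 'e')
Last column: tsadllipdge$e
Original string S is at sorted index 11

Answer: tsadllipdge$e
11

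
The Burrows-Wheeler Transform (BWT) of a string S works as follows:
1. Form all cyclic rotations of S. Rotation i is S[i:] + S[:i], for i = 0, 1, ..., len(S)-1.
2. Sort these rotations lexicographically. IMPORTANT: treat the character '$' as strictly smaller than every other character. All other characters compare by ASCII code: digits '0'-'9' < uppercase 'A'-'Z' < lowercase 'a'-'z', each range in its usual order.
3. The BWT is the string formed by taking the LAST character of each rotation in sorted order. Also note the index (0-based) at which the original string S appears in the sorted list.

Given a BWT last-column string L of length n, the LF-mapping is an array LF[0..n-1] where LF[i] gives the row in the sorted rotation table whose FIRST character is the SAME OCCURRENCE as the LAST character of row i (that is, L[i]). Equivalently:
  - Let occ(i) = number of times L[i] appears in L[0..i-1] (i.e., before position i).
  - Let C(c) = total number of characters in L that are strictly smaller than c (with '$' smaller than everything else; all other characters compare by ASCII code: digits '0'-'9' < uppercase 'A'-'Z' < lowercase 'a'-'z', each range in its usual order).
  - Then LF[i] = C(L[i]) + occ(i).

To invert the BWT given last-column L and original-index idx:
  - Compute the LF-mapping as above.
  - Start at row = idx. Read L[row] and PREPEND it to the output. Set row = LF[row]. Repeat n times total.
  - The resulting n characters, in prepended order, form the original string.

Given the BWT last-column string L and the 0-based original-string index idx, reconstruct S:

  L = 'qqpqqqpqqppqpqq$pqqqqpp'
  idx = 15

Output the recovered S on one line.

LF mapping: 9 10 1 11 12 13 2 14 15 3 4 16 5 17 18 0 6 19 20 21 22 7 8
Walk LF starting at row 15, prepending L[row]:
  step 1: row=15, L[15]='$', prepend. Next row=LF[15]=0
  step 2: row=0, L[0]='q', prepend. Next row=LF[0]=9
  step 3: row=9, L[9]='p', prepend. Next row=LF[9]=3
  step 4: row=3, L[3]='q', prepend. Next row=LF[3]=11
  step 5: row=11, L[11]='q', prepend. Next row=LF[11]=16
  step 6: row=16, L[16]='p', prepend. Next row=LF[16]=6
  step 7: row=6, L[6]='p', prepend. Next row=LF[6]=2
  step 8: row=2, L[2]='p', prepend. Next row=LF[2]=1
  step 9: row=1, L[1]='q', prepend. Next row=LF[1]=10
  step 10: row=10, L[10]='p', prepend. Next row=LF[10]=4
  step 11: row=4, L[4]='q', prepend. Next row=LF[4]=12
  step 12: row=12, L[12]='p', prepend. Next row=LF[12]=5
  step 13: row=5, L[5]='q', prepend. Next row=LF[5]=13
  step 14: row=13, L[13]='q', prepend. Next row=LF[13]=17
  step 15: row=17, L[17]='q', prepend. Next row=LF[17]=19
  step 16: row=19, L[19]='q', prepend. Next row=LF[19]=21
  step 17: row=21, L[21]='p', prepend. Next row=LF[21]=7
  step 18: row=7, L[7]='q', prepend. Next row=LF[7]=14
  step 19: row=14, L[14]='q', prepend. Next row=LF[14]=18
  step 20: row=18, L[18]='q', prepend. Next row=LF[18]=20
  step 21: row=20, L[20]='q', prepend. Next row=LF[20]=22
  step 22: row=22, L[22]='p', prepend. Next row=LF[22]=8
  step 23: row=8, L[8]='q', prepend. Next row=LF[8]=15
Reversed output: qpqqqqpqqqqpqpqpppqqpq$

Answer: qpqqqqpqqqqpqpqpppqqpq$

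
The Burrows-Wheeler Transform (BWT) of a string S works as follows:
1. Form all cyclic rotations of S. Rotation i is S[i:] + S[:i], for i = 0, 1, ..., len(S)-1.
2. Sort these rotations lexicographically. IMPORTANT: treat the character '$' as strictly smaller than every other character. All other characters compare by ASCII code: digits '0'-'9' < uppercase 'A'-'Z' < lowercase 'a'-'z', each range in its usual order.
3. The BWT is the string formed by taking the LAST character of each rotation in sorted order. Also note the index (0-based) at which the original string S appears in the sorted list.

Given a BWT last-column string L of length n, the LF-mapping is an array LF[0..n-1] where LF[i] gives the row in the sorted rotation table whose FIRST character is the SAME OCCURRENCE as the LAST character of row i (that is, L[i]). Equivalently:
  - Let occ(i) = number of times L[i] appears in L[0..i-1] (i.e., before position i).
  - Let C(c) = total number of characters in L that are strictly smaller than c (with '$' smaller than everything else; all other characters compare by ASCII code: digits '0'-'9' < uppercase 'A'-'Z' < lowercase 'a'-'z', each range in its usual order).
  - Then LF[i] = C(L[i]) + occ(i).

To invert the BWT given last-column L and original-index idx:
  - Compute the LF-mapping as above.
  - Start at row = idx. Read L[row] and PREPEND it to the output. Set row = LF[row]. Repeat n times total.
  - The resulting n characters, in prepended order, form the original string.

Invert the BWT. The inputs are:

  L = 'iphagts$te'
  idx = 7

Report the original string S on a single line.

Answer: spaghetti$

Derivation:
LF mapping: 5 6 4 1 3 8 7 0 9 2
Walk LF starting at row 7, prepending L[row]:
  step 1: row=7, L[7]='$', prepend. Next row=LF[7]=0
  step 2: row=0, L[0]='i', prepend. Next row=LF[0]=5
  step 3: row=5, L[5]='t', prepend. Next row=LF[5]=8
  step 4: row=8, L[8]='t', prepend. Next row=LF[8]=9
  step 5: row=9, L[9]='e', prepend. Next row=LF[9]=2
  step 6: row=2, L[2]='h', prepend. Next row=LF[2]=4
  step 7: row=4, L[4]='g', prepend. Next row=LF[4]=3
  step 8: row=3, L[3]='a', prepend. Next row=LF[3]=1
  step 9: row=1, L[1]='p', prepend. Next row=LF[1]=6
  step 10: row=6, L[6]='s', prepend. Next row=LF[6]=7
Reversed output: spaghetti$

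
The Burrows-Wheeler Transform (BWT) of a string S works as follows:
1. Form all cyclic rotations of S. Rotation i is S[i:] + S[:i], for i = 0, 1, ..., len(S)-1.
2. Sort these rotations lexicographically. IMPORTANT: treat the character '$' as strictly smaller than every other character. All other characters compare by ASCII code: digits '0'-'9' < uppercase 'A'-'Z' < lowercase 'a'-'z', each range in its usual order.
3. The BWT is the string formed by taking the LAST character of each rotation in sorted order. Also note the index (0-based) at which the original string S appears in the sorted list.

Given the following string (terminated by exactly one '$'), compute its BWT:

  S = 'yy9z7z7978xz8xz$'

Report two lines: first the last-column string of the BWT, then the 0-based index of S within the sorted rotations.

All 16 rotations (rotation i = S[i:]+S[:i]):
  rot[0] = yy9z7z7978xz8xz$
  rot[1] = y9z7z7978xz8xz$y
  rot[2] = 9z7z7978xz8xz$yy
  rot[3] = z7z7978xz8xz$yy9
  rot[4] = 7z7978xz8xz$yy9z
  rot[5] = z7978xz8xz$yy9z7
  rot[6] = 7978xz8xz$yy9z7z
  rot[7] = 978xz8xz$yy9z7z7
  rot[8] = 78xz8xz$yy9z7z79
  rot[9] = 8xz8xz$yy9z7z797
  rot[10] = xz8xz$yy9z7z7978
  rot[11] = z8xz$yy9z7z7978x
  rot[12] = 8xz$yy9z7z7978xz
  rot[13] = xz$yy9z7z7978xz8
  rot[14] = z$yy9z7z7978xz8x
  rot[15] = $yy9z7z7978xz8xz
Sorted (with $ < everything):
  sorted[0] = $yy9z7z7978xz8xz  (last char: 'z')
  sorted[1] = 78xz8xz$yy9z7z79  (last char: '9')
  sorted[2] = 7978xz8xz$yy9z7z  (last char: 'z')
  sorted[3] = 7z7978xz8xz$yy9z  (last char: 'z')
  sorted[4] = 8xz$yy9z7z7978xz  (last char: 'z')
  sorted[5] = 8xz8xz$yy9z7z797  (last char: '7')
  sorted[6] = 978xz8xz$yy9z7z7  (last char: '7')
  sorted[7] = 9z7z7978xz8xz$yy  (last char: 'y')
  sorted[8] = xz$yy9z7z7978xz8  (last char: '8')
  sorted[9] = xz8xz$yy9z7z7978  (last char: '8')
  sorted[10] = y9z7z7978xz8xz$y  (last char: 'y')
  sorted[11] = yy9z7z7978xz8xz$  (last char: '$')
  sorted[12] = z$yy9z7z7978xz8x  (last char: 'x')
  sorted[13] = z7978xz8xz$yy9z7  (last char: '7')
  sorted[14] = z7z7978xz8xz$yy9  (last char: '9')
  sorted[15] = z8xz$yy9z7z7978x  (last char: 'x')
Last column: z9zzz77y88y$x79x
Original string S is at sorted index 11

Answer: z9zzz77y88y$x79x
11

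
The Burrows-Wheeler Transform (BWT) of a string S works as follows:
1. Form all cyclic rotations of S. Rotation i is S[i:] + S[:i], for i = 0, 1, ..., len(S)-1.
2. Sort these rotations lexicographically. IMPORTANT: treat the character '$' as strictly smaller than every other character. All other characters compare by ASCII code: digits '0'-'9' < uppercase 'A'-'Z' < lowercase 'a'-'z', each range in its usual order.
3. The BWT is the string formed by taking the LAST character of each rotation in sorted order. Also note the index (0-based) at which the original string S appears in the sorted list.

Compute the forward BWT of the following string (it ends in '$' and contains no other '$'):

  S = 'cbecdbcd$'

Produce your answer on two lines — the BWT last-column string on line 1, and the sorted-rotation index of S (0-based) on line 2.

All 9 rotations (rotation i = S[i:]+S[:i]):
  rot[0] = cbecdbcd$
  rot[1] = becdbcd$c
  rot[2] = ecdbcd$cb
  rot[3] = cdbcd$cbe
  rot[4] = dbcd$cbec
  rot[5] = bcd$cbecd
  rot[6] = cd$cbecdb
  rot[7] = d$cbecdbc
  rot[8] = $cbecdbcd
Sorted (with $ < everything):
  sorted[0] = $cbecdbcd  (last char: 'd')
  sorted[1] = bcd$cbecd  (last char: 'd')
  sorted[2] = becdbcd$c  (last char: 'c')
  sorted[3] = cbecdbcd$  (last char: '$')
  sorted[4] = cd$cbecdb  (last char: 'b')
  sorted[5] = cdbcd$cbe  (last char: 'e')
  sorted[6] = d$cbecdbc  (last char: 'c')
  sorted[7] = dbcd$cbec  (last char: 'c')
  sorted[8] = ecdbcd$cb  (last char: 'b')
Last column: ddc$beccb
Original string S is at sorted index 3

Answer: ddc$beccb
3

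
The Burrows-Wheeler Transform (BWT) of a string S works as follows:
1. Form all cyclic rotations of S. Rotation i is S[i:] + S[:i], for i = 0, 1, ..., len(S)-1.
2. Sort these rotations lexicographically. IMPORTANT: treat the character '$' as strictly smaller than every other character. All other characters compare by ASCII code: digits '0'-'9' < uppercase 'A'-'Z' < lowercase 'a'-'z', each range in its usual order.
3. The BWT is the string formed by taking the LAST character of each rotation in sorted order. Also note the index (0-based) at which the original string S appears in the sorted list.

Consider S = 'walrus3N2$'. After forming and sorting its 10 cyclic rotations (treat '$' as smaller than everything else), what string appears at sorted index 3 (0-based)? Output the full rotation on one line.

All 10 rotations (rotation i = S[i:]+S[:i]):
  rot[0] = walrus3N2$
  rot[1] = alrus3N2$w
  rot[2] = lrus3N2$wa
  rot[3] = rus3N2$wal
  rot[4] = us3N2$walr
  rot[5] = s3N2$walru
  rot[6] = 3N2$walrus
  rot[7] = N2$walrus3
  rot[8] = 2$walrus3N
  rot[9] = $walrus3N2
Sorted (with $ < everything):
  sorted[0] = $walrus3N2
  sorted[1] = 2$walrus3N
  sorted[2] = 3N2$walrus
  sorted[3] = N2$walrus3
  sorted[4] = alrus3N2$w
  sorted[5] = lrus3N2$wa
  sorted[6] = rus3N2$wal
  sorted[7] = s3N2$walru
  sorted[8] = us3N2$walr
  sorted[9] = walrus3N2$
sorted[3] = N2$walrus3

Answer: N2$walrus3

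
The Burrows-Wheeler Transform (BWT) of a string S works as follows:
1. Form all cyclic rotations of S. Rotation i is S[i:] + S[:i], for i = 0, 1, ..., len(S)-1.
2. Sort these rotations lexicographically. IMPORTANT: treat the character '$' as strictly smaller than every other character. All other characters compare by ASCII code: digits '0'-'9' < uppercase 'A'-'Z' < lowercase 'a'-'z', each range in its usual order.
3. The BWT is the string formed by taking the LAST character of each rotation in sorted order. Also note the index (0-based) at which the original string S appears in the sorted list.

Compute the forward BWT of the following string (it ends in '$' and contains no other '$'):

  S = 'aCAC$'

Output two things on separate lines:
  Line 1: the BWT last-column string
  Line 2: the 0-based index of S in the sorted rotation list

Answer: CCAa$
4

Derivation:
All 5 rotations (rotation i = S[i:]+S[:i]):
  rot[0] = aCAC$
  rot[1] = CAC$a
  rot[2] = AC$aC
  rot[3] = C$aCA
  rot[4] = $aCAC
Sorted (with $ < everything):
  sorted[0] = $aCAC  (last char: 'C')
  sorted[1] = AC$aC  (last char: 'C')
  sorted[2] = C$aCA  (last char: 'A')
  sorted[3] = CAC$a  (last char: 'a')
  sorted[4] = aCAC$  (last char: '$')
Last column: CCAa$
Original string S is at sorted index 4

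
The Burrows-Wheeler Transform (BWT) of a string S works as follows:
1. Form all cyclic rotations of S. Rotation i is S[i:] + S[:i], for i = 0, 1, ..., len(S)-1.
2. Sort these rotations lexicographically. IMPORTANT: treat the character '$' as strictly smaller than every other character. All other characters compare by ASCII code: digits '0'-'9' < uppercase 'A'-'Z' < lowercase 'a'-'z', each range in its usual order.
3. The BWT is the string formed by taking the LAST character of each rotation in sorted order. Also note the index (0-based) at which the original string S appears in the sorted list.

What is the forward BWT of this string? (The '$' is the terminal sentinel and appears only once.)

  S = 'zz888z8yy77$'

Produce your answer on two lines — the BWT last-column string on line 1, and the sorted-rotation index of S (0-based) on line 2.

Answer: 77yz8z8y8z8$
11

Derivation:
All 12 rotations (rotation i = S[i:]+S[:i]):
  rot[0] = zz888z8yy77$
  rot[1] = z888z8yy77$z
  rot[2] = 888z8yy77$zz
  rot[3] = 88z8yy77$zz8
  rot[4] = 8z8yy77$zz88
  rot[5] = z8yy77$zz888
  rot[6] = 8yy77$zz888z
  rot[7] = yy77$zz888z8
  rot[8] = y77$zz888z8y
  rot[9] = 77$zz888z8yy
  rot[10] = 7$zz888z8yy7
  rot[11] = $zz888z8yy77
Sorted (with $ < everything):
  sorted[0] = $zz888z8yy77  (last char: '7')
  sorted[1] = 7$zz888z8yy7  (last char: '7')
  sorted[2] = 77$zz888z8yy  (last char: 'y')
  sorted[3] = 888z8yy77$zz  (last char: 'z')
  sorted[4] = 88z8yy77$zz8  (last char: '8')
  sorted[5] = 8yy77$zz888z  (last char: 'z')
  sorted[6] = 8z8yy77$zz88  (last char: '8')
  sorted[7] = y77$zz888z8y  (last char: 'y')
  sorted[8] = yy77$zz888z8  (last char: '8')
  sorted[9] = z888z8yy77$z  (last char: 'z')
  sorted[10] = z8yy77$zz888  (last char: '8')
  sorted[11] = zz888z8yy77$  (last char: '$')
Last column: 77yz8z8y8z8$
Original string S is at sorted index 11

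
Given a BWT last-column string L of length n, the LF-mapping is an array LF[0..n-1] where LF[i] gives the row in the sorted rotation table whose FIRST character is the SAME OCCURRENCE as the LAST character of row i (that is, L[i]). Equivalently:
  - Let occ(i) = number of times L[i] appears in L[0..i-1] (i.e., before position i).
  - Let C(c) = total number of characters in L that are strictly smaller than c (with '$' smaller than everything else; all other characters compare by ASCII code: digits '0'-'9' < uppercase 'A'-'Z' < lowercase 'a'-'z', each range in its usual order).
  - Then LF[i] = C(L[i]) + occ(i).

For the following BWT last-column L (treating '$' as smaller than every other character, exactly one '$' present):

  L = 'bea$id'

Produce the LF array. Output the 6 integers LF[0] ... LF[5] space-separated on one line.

Answer: 2 4 1 0 5 3

Derivation:
Char counts: '$':1, 'a':1, 'b':1, 'd':1, 'e':1, 'i':1
C (first-col start): C('$')=0, C('a')=1, C('b')=2, C('d')=3, C('e')=4, C('i')=5
L[0]='b': occ=0, LF[0]=C('b')+0=2+0=2
L[1]='e': occ=0, LF[1]=C('e')+0=4+0=4
L[2]='a': occ=0, LF[2]=C('a')+0=1+0=1
L[3]='$': occ=0, LF[3]=C('$')+0=0+0=0
L[4]='i': occ=0, LF[4]=C('i')+0=5+0=5
L[5]='d': occ=0, LF[5]=C('d')+0=3+0=3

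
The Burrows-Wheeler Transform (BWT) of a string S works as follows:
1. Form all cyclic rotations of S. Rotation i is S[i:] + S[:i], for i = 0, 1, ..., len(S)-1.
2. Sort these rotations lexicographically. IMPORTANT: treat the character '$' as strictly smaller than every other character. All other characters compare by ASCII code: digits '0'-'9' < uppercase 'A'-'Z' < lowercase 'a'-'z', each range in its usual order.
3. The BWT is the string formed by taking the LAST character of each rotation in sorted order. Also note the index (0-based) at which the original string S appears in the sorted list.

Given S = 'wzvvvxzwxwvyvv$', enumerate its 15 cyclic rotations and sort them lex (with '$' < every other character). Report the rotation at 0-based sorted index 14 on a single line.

Answer: zwxwvyvv$wzvvvx

Derivation:
All 15 rotations (rotation i = S[i:]+S[:i]):
  rot[0] = wzvvvxzwxwvyvv$
  rot[1] = zvvvxzwxwvyvv$w
  rot[2] = vvvxzwxwvyvv$wz
  rot[3] = vvxzwxwvyvv$wzv
  rot[4] = vxzwxwvyvv$wzvv
  rot[5] = xzwxwvyvv$wzvvv
  rot[6] = zwxwvyvv$wzvvvx
  rot[7] = wxwvyvv$wzvvvxz
  rot[8] = xwvyvv$wzvvvxzw
  rot[9] = wvyvv$wzvvvxzwx
  rot[10] = vyvv$wzvvvxzwxw
  rot[11] = yvv$wzvvvxzwxwv
  rot[12] = vv$wzvvvxzwxwvy
  rot[13] = v$wzvvvxzwxwvyv
  rot[14] = $wzvvvxzwxwvyvv
Sorted (with $ < everything):
  sorted[0] = $wzvvvxzwxwvyvv
  sorted[1] = v$wzvvvxzwxwvyv
  sorted[2] = vv$wzvvvxzwxwvy
  sorted[3] = vvvxzwxwvyvv$wz
  sorted[4] = vvxzwxwvyvv$wzv
  sorted[5] = vxzwxwvyvv$wzvv
  sorted[6] = vyvv$wzvvvxzwxw
  sorted[7] = wvyvv$wzvvvxzwx
  sorted[8] = wxwvyvv$wzvvvxz
  sorted[9] = wzvvvxzwxwvyvv$
  sorted[10] = xwvyvv$wzvvvxzw
  sorted[11] = xzwxwvyvv$wzvvv
  sorted[12] = yvv$wzvvvxzwxwv
  sorted[13] = zvvvxzwxwvyvv$w
  sorted[14] = zwxwvyvv$wzvvvx
sorted[14] = zwxwvyvv$wzvvvx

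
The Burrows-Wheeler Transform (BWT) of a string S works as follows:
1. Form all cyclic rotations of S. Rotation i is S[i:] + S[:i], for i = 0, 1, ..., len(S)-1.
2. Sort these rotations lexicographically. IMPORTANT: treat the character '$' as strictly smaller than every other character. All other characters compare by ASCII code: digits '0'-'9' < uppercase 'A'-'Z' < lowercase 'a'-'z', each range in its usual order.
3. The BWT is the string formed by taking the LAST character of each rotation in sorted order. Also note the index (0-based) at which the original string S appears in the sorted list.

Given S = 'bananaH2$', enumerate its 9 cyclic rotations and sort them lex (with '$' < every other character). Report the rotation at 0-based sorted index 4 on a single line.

All 9 rotations (rotation i = S[i:]+S[:i]):
  rot[0] = bananaH2$
  rot[1] = ananaH2$b
  rot[2] = nanaH2$ba
  rot[3] = anaH2$ban
  rot[4] = naH2$bana
  rot[5] = aH2$banan
  rot[6] = H2$banana
  rot[7] = 2$bananaH
  rot[8] = $bananaH2
Sorted (with $ < everything):
  sorted[0] = $bananaH2
  sorted[1] = 2$bananaH
  sorted[2] = H2$banana
  sorted[3] = aH2$banan
  sorted[4] = anaH2$ban
  sorted[5] = ananaH2$b
  sorted[6] = bananaH2$
  sorted[7] = naH2$bana
  sorted[8] = nanaH2$ba
sorted[4] = anaH2$ban

Answer: anaH2$ban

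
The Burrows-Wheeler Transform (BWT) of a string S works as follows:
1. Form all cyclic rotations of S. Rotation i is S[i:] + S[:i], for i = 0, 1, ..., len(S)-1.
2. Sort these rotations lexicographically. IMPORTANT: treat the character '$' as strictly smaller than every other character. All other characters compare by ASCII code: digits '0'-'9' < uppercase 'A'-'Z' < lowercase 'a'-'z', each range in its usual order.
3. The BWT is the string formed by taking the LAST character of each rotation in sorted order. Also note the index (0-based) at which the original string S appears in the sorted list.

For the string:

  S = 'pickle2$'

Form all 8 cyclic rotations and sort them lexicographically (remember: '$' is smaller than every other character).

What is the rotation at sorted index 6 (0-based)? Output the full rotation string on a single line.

Answer: le2$pick

Derivation:
All 8 rotations (rotation i = S[i:]+S[:i]):
  rot[0] = pickle2$
  rot[1] = ickle2$p
  rot[2] = ckle2$pi
  rot[3] = kle2$pic
  rot[4] = le2$pick
  rot[5] = e2$pickl
  rot[6] = 2$pickle
  rot[7] = $pickle2
Sorted (with $ < everything):
  sorted[0] = $pickle2
  sorted[1] = 2$pickle
  sorted[2] = ckle2$pi
  sorted[3] = e2$pickl
  sorted[4] = ickle2$p
  sorted[5] = kle2$pic
  sorted[6] = le2$pick
  sorted[7] = pickle2$
sorted[6] = le2$pick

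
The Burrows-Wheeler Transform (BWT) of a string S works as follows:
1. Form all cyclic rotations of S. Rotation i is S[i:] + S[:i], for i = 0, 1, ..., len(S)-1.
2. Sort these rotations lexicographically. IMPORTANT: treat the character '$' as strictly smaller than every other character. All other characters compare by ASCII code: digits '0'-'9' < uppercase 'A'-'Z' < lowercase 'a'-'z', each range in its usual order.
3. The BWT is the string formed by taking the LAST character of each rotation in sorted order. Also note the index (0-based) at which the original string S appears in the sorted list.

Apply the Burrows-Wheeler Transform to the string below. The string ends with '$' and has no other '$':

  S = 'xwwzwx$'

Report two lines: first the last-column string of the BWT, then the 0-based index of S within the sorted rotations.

Answer: xxzww$w
5

Derivation:
All 7 rotations (rotation i = S[i:]+S[:i]):
  rot[0] = xwwzwx$
  rot[1] = wwzwx$x
  rot[2] = wzwx$xw
  rot[3] = zwx$xww
  rot[4] = wx$xwwz
  rot[5] = x$xwwzw
  rot[6] = $xwwzwx
Sorted (with $ < everything):
  sorted[0] = $xwwzwx  (last char: 'x')
  sorted[1] = wwzwx$x  (last char: 'x')
  sorted[2] = wx$xwwz  (last char: 'z')
  sorted[3] = wzwx$xw  (last char: 'w')
  sorted[4] = x$xwwzw  (last char: 'w')
  sorted[5] = xwwzwx$  (last char: '$')
  sorted[6] = zwx$xww  (last char: 'w')
Last column: xxzww$w
Original string S is at sorted index 5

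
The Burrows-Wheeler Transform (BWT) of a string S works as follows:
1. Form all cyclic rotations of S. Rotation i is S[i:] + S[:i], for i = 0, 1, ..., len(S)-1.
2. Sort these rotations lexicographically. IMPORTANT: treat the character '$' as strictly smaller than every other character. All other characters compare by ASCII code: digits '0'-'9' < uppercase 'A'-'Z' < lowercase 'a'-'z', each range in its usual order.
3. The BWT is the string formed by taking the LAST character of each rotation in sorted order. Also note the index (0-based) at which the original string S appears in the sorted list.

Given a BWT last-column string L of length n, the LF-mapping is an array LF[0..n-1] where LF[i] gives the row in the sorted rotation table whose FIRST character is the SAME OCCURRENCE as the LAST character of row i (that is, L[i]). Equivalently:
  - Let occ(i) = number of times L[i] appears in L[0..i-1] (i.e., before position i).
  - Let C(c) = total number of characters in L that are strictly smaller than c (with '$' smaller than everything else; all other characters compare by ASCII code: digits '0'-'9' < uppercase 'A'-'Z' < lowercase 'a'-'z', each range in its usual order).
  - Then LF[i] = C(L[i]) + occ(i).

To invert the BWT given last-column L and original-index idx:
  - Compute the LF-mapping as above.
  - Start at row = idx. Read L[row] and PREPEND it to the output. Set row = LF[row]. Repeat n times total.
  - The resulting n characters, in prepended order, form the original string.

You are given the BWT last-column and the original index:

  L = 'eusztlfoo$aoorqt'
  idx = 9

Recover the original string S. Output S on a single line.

LF mapping: 2 14 11 15 12 4 3 5 6 0 1 7 8 10 9 13
Walk LF starting at row 9, prepending L[row]:
  step 1: row=9, L[9]='$', prepend. Next row=LF[9]=0
  step 2: row=0, L[0]='e', prepend. Next row=LF[0]=2
  step 3: row=2, L[2]='s', prepend. Next row=LF[2]=11
  step 4: row=11, L[11]='o', prepend. Next row=LF[11]=7
  step 5: row=7, L[7]='o', prepend. Next row=LF[7]=5
  step 6: row=5, L[5]='l', prepend. Next row=LF[5]=4
  step 7: row=4, L[4]='t', prepend. Next row=LF[4]=12
  step 8: row=12, L[12]='o', prepend. Next row=LF[12]=8
  step 9: row=8, L[8]='o', prepend. Next row=LF[8]=6
  step 10: row=6, L[6]='f', prepend. Next row=LF[6]=3
  step 11: row=3, L[3]='z', prepend. Next row=LF[3]=15
  step 12: row=15, L[15]='t', prepend. Next row=LF[15]=13
  step 13: row=13, L[13]='r', prepend. Next row=LF[13]=10
  step 14: row=10, L[10]='a', prepend. Next row=LF[10]=1
  step 15: row=1, L[1]='u', prepend. Next row=LF[1]=14
  step 16: row=14, L[14]='q', prepend. Next row=LF[14]=9
Reversed output: quartzfootloose$

Answer: quartzfootloose$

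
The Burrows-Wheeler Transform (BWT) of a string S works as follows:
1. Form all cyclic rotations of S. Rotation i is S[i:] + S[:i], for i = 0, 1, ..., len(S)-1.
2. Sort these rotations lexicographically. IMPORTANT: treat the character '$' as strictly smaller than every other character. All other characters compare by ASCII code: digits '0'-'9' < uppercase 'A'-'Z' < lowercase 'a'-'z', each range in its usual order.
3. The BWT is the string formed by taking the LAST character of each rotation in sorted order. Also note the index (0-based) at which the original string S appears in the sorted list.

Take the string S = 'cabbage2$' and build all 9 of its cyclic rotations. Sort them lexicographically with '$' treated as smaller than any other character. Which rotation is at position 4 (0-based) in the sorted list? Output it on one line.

All 9 rotations (rotation i = S[i:]+S[:i]):
  rot[0] = cabbage2$
  rot[1] = abbage2$c
  rot[2] = bbage2$ca
  rot[3] = bage2$cab
  rot[4] = age2$cabb
  rot[5] = ge2$cabba
  rot[6] = e2$cabbag
  rot[7] = 2$cabbage
  rot[8] = $cabbage2
Sorted (with $ < everything):
  sorted[0] = $cabbage2
  sorted[1] = 2$cabbage
  sorted[2] = abbage2$c
  sorted[3] = age2$cabb
  sorted[4] = bage2$cab
  sorted[5] = bbage2$ca
  sorted[6] = cabbage2$
  sorted[7] = e2$cabbag
  sorted[8] = ge2$cabba
sorted[4] = bage2$cab

Answer: bage2$cab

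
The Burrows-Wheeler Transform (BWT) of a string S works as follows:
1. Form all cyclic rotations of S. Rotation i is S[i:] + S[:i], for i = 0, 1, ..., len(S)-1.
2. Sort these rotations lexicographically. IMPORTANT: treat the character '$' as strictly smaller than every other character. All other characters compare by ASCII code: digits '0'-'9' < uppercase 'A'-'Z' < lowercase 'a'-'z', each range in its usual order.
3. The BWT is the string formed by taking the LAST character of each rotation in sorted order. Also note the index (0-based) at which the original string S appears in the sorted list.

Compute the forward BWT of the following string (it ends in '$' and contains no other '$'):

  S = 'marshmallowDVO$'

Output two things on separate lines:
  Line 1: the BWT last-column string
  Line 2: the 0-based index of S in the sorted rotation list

Answer: OwVDmmsalh$laro
10

Derivation:
All 15 rotations (rotation i = S[i:]+S[:i]):
  rot[0] = marshmallowDVO$
  rot[1] = arshmallowDVO$m
  rot[2] = rshmallowDVO$ma
  rot[3] = shmallowDVO$mar
  rot[4] = hmallowDVO$mars
  rot[5] = mallowDVO$marsh
  rot[6] = allowDVO$marshm
  rot[7] = llowDVO$marshma
  rot[8] = lowDVO$marshmal
  rot[9] = owDVO$marshmall
  rot[10] = wDVO$marshmallo
  rot[11] = DVO$marshmallow
  rot[12] = VO$marshmallowD
  rot[13] = O$marshmallowDV
  rot[14] = $marshmallowDVO
Sorted (with $ < everything):
  sorted[0] = $marshmallowDVO  (last char: 'O')
  sorted[1] = DVO$marshmallow  (last char: 'w')
  sorted[2] = O$marshmallowDV  (last char: 'V')
  sorted[3] = VO$marshmallowD  (last char: 'D')
  sorted[4] = allowDVO$marshm  (last char: 'm')
  sorted[5] = arshmallowDVO$m  (last char: 'm')
  sorted[6] = hmallowDVO$mars  (last char: 's')
  sorted[7] = llowDVO$marshma  (last char: 'a')
  sorted[8] = lowDVO$marshmal  (last char: 'l')
  sorted[9] = mallowDVO$marsh  (last char: 'h')
  sorted[10] = marshmallowDVO$  (last char: '$')
  sorted[11] = owDVO$marshmall  (last char: 'l')
  sorted[12] = rshmallowDVO$ma  (last char: 'a')
  sorted[13] = shmallowDVO$mar  (last char: 'r')
  sorted[14] = wDVO$marshmallo  (last char: 'o')
Last column: OwVDmmsalh$laro
Original string S is at sorted index 10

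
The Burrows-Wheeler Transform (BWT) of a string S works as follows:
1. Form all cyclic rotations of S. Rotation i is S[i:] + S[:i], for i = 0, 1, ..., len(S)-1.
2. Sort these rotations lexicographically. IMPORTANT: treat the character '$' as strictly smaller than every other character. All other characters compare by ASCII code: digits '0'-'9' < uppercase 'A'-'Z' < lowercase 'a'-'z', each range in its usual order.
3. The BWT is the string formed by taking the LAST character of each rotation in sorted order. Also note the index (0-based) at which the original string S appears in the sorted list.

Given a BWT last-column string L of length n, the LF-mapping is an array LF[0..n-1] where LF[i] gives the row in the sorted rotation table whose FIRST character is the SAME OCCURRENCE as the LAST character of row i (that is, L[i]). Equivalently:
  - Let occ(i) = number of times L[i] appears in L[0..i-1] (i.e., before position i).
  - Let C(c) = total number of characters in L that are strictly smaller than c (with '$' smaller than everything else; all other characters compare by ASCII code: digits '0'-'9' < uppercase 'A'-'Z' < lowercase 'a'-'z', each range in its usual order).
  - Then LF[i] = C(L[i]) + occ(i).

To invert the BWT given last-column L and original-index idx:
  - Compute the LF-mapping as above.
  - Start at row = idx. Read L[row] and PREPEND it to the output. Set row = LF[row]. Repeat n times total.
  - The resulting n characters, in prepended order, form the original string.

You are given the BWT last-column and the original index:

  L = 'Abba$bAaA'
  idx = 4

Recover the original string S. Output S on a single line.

Answer: aAbabAbA$

Derivation:
LF mapping: 1 6 7 4 0 8 2 5 3
Walk LF starting at row 4, prepending L[row]:
  step 1: row=4, L[4]='$', prepend. Next row=LF[4]=0
  step 2: row=0, L[0]='A', prepend. Next row=LF[0]=1
  step 3: row=1, L[1]='b', prepend. Next row=LF[1]=6
  step 4: row=6, L[6]='A', prepend. Next row=LF[6]=2
  step 5: row=2, L[2]='b', prepend. Next row=LF[2]=7
  step 6: row=7, L[7]='a', prepend. Next row=LF[7]=5
  step 7: row=5, L[5]='b', prepend. Next row=LF[5]=8
  step 8: row=8, L[8]='A', prepend. Next row=LF[8]=3
  step 9: row=3, L[3]='a', prepend. Next row=LF[3]=4
Reversed output: aAbabAbA$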